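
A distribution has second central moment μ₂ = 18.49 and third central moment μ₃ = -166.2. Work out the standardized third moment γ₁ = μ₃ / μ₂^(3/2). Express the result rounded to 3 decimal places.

σ = √μ₂ = √18.49 = 4.30000
σ³ = μ₂^(3/2) = 79.50700
γ₁ = μ₃/σ³ = -166.2 / 79.50700 ≈ -2.090

-2.090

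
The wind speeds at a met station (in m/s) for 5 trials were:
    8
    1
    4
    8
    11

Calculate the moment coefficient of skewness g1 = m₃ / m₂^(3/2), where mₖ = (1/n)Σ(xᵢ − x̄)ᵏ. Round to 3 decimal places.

-0.307

x̄ = (8 + 1 + 4 + 8 + 11) / 5 = 6.4000
deviations (xᵢ − x̄): 1.6000, -5.4000, -2.4000, 1.6000, 4.6000
Σ(xᵢ − x̄)² = 61.2000 ⇒ m₂ = 61.2000/5 = 12.24000
Σ(xᵢ − x̄)³ = -65.7600 ⇒ m₃ = -65.7600/5 = -13.15200
m₂^(3/2) = 12.24000^(1.5) = 42.82251
g1 = m₃ / m₂^(3/2) = -13.15200 / 42.82251 ≈ -0.307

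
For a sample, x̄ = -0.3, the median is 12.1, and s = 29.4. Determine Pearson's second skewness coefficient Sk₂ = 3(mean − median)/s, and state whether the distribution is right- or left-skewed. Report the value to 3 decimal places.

-1.265, left-skewed

Sk₂ = 3(-0.3 − 12.1) / 29.4 = 3 × -12.4000 / 29.4
    = -37.2000 / 29.4 ≈ -1.265
Sk₂ < 0 ⇒ mean < median ⇒ left-skewed (negative skew).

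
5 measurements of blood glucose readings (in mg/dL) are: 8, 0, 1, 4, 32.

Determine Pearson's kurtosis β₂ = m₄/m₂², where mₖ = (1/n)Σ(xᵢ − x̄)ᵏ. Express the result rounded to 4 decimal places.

x̄ = 9.0000
Σ(xᵢ − x̄)² = 700.0000 ⇒ m₂ = 140.00000
Σ(xᵢ − x̄)⁴ = 291124.0000 ⇒ m₄ = 58224.80000
m₂² = 19600.00000
β₂ = m₄/m₂² = 58224.80000 / 19600.00000 ≈ 2.9707

2.9707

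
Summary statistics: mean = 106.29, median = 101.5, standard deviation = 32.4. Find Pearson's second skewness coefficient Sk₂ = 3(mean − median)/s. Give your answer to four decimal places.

Sk₂ = 3(106.29 − 101.5) / 32.4 = 3 × 4.7900 / 32.4
    = 14.3700 / 32.4 ≈ 0.4435

0.4435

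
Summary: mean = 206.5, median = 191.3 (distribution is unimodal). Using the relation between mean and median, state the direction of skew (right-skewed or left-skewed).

mean − median = 206.5 − 191.3 = 15.2
mean > median ⇒ the longer tail is on the right ⇒ right-skewed (positively skewed).

right-skewed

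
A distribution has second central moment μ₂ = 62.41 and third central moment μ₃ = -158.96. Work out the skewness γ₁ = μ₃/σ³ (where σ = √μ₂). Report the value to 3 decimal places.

σ = √μ₂ = √62.41 = 7.90000
σ³ = μ₂^(3/2) = 493.03900
γ₁ = μ₃/σ³ = -158.96 / 493.03900 ≈ -0.322

-0.322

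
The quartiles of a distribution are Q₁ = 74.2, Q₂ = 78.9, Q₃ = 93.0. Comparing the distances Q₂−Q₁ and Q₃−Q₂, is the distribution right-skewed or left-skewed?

Q₂ − Q₁ = 4.7;  Q₃ − Q₂ = 14.1
Q₃ − Q₂ > Q₂ − Q₁ ⇒ the upper half is more spread out ⇒ right-skewed.

right-skewed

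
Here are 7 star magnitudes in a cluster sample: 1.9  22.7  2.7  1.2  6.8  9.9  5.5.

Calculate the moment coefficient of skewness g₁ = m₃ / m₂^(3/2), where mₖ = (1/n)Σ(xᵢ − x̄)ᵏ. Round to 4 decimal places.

x̄ = (1.9 + 22.7 + 2.7 + 1.2 + 6.8 + 9.9 + 5.5) / 7 = 7.2429
deviations (xᵢ − x̄): -5.3429, 15.4571, -4.5429, -6.0429, -0.4429, 2.6571, -1.7429
Σ(xᵢ − x̄)² = 334.9171 ⇒ m₂ = 334.9171/7 = 47.84531
Σ(xᵢ − x̄)³ = 3239.5177 ⇒ m₃ = 3239.5177/7 = 462.78824
m₂^(3/2) = 47.84531^(1.5) = 330.94743
g₁ = m₃ / m₂^(3/2) = 462.78824 / 330.94743 ≈ 1.3984

1.3984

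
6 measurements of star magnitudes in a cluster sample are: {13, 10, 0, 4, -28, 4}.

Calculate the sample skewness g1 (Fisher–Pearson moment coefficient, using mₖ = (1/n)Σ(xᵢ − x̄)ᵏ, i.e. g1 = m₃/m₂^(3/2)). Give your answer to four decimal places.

-1.3910

x̄ = (13 + 10 + 0 + 4 - 28 + 4) / 6 = 0.5000
deviations (xᵢ − x̄): 12.5000, 9.5000, -0.5000, 3.5000, -28.5000, 3.5000
Σ(xᵢ − x̄)² = 1083.5000 ⇒ m₂ = 1083.5000/6 = 180.58333
Σ(xᵢ − x̄)³ = -20253.0000 ⇒ m₃ = -20253.0000/6 = -3375.50000
m₂^(3/2) = 180.58333^(1.5) = 2426.70228
g1 = m₃ / m₂^(3/2) = -3375.50000 / 2426.70228 ≈ -1.3910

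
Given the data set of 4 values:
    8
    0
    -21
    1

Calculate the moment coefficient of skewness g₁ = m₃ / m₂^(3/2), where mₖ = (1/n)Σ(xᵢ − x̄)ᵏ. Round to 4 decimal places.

-0.8656

x̄ = (8 + 0 - 21 + 1) / 4 = -3.0000
deviations (xᵢ − x̄): 11.0000, 3.0000, -18.0000, 4.0000
Σ(xᵢ − x̄)² = 470.0000 ⇒ m₂ = 470.0000/4 = 117.50000
Σ(xᵢ − x̄)³ = -4410.0000 ⇒ m₃ = -4410.0000/4 = -1102.50000
m₂^(3/2) = 117.50000^(1.5) = 1273.66965
g₁ = m₃ / m₂^(3/2) = -1102.50000 / 1273.66965 ≈ -0.8656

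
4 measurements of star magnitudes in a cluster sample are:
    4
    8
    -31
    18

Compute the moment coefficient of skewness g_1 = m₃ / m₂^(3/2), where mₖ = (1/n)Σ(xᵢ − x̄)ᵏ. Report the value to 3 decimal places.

-0.887

x̄ = (4 + 8 - 31 + 18) / 4 = -0.2500
deviations (xᵢ − x̄): 4.2500, 8.2500, -30.7500, 18.2500
Σ(xᵢ − x̄)² = 1364.7500 ⇒ m₂ = 1364.7500/4 = 341.18750
Σ(xᵢ − x̄)³ = -22359.3750 ⇒ m₃ = -22359.3750/4 = -5589.84375
m₂^(3/2) = 341.18750^(1.5) = 6302.16352
g_1 = m₃ / m₂^(3/2) = -5589.84375 / 6302.16352 ≈ -0.887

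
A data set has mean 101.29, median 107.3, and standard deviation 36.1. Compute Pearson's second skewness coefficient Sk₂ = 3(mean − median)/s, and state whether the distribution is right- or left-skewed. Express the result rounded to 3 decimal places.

-0.499, left-skewed

Sk₂ = 3(101.29 − 107.3) / 36.1 = 3 × -6.0100 / 36.1
    = -18.0300 / 36.1 ≈ -0.499
Sk₂ < 0 ⇒ mean < median ⇒ left-skewed (negative skew).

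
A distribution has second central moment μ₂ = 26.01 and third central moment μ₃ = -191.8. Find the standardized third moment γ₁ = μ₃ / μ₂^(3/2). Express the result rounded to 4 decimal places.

σ = √μ₂ = √26.01 = 5.10000
σ³ = μ₂^(3/2) = 132.65100
γ₁ = μ₃/σ³ = -191.8 / 132.65100 ≈ -1.4459

-1.4459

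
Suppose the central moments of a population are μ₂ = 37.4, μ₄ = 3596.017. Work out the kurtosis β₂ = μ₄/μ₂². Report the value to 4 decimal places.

2.5709

μ₂² = 37.4² = 1398.76000
μ₄/μ₂² = 3596.017 / 1398.76000 = 2.57086
β₂ ≈ 2.5709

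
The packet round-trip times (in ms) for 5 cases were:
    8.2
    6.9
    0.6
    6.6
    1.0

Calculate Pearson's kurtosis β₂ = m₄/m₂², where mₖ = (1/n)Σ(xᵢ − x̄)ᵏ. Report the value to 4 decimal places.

1.2355

x̄ = 4.6600
Σ(xᵢ − x̄)² = 51.1920 ⇒ m₂ = 10.23840
Σ(xᵢ − x̄)⁴ = 647.5332 ⇒ m₄ = 129.50663
m₂² = 104.82483
β₂ = m₄/m₂² = 129.50663 / 104.82483 ≈ 1.2355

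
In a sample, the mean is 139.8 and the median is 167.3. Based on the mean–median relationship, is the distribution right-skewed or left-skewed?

left-skewed

mean − median = 139.8 − 167.3 = -27.5
mean < median ⇒ the longer tail is on the left ⇒ left-skewed (negatively skewed).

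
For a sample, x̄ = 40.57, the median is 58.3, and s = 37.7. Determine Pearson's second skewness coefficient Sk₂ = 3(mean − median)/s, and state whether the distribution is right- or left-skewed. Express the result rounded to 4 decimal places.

-1.4109, left-skewed

Sk₂ = 3(40.57 − 58.3) / 37.7 = 3 × -17.7300 / 37.7
    = -53.1900 / 37.7 ≈ -1.4109
Sk₂ < 0 ⇒ mean < median ⇒ left-skewed (negative skew).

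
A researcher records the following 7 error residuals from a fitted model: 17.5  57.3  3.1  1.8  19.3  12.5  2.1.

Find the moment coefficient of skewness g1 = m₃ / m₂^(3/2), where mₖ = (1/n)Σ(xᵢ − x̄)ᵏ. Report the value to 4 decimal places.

1.4750

x̄ = (17.5 + 57.3 + 3.1 + 1.8 + 19.3 + 12.5 + 2.1) / 7 = 16.2286
deviations (xᵢ − x̄): 1.2714, 41.0714, -13.1286, -14.4286, 3.0714, -3.7286, -14.1286
Σ(xᵢ − x̄)² = 2291.9743 ⇒ m₂ = 2291.9743/7 = 327.42490
Σ(xᵢ − x̄)³ = 61174.1149 ⇒ m₃ = 61174.1149/7 = 8739.15927
m₂^(3/2) = 327.42490^(1.5) = 5924.71619
g1 = m₃ / m₂^(3/2) = 8739.15927 / 5924.71619 ≈ 1.4750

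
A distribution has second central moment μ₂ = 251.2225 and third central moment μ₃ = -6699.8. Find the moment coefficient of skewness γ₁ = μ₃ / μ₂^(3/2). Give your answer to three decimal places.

-1.683

σ = √μ₂ = √251.2225 = 15.85000
σ³ = μ₂^(3/2) = 3981.87663
γ₁ = μ₃/σ³ = -6699.8 / 3981.87663 ≈ -1.683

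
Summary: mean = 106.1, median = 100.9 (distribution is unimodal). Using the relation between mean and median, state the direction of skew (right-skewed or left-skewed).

mean − median = 106.1 − 100.9 = 5.2
mean > median ⇒ the longer tail is on the right ⇒ right-skewed (positively skewed).

right-skewed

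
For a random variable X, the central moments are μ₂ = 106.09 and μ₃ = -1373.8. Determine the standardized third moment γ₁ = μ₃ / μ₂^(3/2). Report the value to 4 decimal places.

-1.2572

σ = √μ₂ = √106.09 = 10.30000
σ³ = μ₂^(3/2) = 1092.72700
γ₁ = μ₃/σ³ = -1373.8 / 1092.72700 ≈ -1.2572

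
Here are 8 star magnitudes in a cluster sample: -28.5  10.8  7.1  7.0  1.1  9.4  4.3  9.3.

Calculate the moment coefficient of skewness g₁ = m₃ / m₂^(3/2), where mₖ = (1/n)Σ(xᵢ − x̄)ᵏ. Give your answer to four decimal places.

-2.0208

x̄ = (-28.5 + 10.8 + 7.1 + 7.0 + 1.1 + 9.4 + 4.3 + 9.3) / 8 = 2.5625
deviations (xᵢ − x̄): -31.0625, 8.2375, 4.5375, 4.4375, -1.4625, 6.8375, 1.7375, 6.7375
Σ(xᵢ − x̄)² = 1170.3188 ⇒ m₂ = 1170.3188/8 = 146.28984
Σ(xᵢ − x̄)³ = -28604.1597 ⇒ m₃ = -28604.1597/8 = -3575.51996
m₂^(3/2) = 146.28984^(1.5) = 1769.38061
g₁ = m₃ / m₂^(3/2) = -3575.51996 / 1769.38061 ≈ -2.0208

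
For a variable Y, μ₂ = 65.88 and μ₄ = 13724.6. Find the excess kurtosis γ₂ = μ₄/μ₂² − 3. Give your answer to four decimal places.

0.1622

μ₂² = 65.88² = 4340.17440
μ₄/μ₂² = 13724.6 / 4340.17440 = 3.16222
γ₂ = 3.16222 − 3 ≈ 0.1622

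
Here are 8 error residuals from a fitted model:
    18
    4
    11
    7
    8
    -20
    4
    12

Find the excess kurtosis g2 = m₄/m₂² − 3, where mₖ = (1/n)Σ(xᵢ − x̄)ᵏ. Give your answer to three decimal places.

x̄ = 5.5000
Σ(xᵢ − x̄)² = 892.0000 ⇒ m₂ = 111.50000
Σ(xᵢ − x̄)⁴ = 449993.5000 ⇒ m₄ = 56249.18750
m₂² = 12432.25000
g2 = m₄/m₂² − 3 = 4.52446 − 3 ≈ 1.524

1.524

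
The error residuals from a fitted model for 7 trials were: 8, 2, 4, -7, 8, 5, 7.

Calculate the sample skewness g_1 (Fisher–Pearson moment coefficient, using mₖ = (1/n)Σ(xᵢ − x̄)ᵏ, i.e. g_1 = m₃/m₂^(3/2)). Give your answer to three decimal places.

x̄ = (8 + 2 + 4 - 7 + 8 + 5 + 7) / 7 = 3.8571
deviations (xᵢ − x̄): 4.1429, -1.8571, 0.1429, -10.8571, 4.1429, 1.1429, 3.1429
Σ(xᵢ − x̄)² = 166.8571 ⇒ m₂ = 166.8571/7 = 23.83673
Σ(xᵢ − x̄)³ = -1111.4694 ⇒ m₃ = -1111.4694/7 = -158.78134
m₂^(3/2) = 23.83673^(1.5) = 116.37780
g_1 = m₃ / m₂^(3/2) = -158.78134 / 116.37780 ≈ -1.364

-1.364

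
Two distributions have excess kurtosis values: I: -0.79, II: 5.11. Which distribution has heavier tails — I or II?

Higher excess kurtosis ⇒ heavier tails relative to the normal distribution.
-0.79 vs 5.11: the larger is 5.11, so II has heavier tails. (II is leptokurtic — heavier-than-normal tails; the other is platykurtic.)

II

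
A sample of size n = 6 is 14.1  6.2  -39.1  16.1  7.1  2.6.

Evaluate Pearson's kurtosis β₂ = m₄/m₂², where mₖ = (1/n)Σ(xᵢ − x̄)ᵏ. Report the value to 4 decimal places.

x̄ = 1.1667
Σ(xᵢ − x̄)² = 2074.2733 ⇒ m₂ = 345.71222
Σ(xᵢ − x̄)⁴ = 2708548.3870 ⇒ m₄ = 451424.73117
m₂² = 119516.94059
β₂ = m₄/m₂² = 451424.73117 / 119516.94059 ≈ 3.7771

3.7771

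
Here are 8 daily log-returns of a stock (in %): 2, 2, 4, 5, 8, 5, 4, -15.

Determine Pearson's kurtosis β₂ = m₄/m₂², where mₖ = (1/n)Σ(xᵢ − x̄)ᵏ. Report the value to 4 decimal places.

5.3759

x̄ = 1.8750
Σ(xᵢ − x̄)² = 350.8750 ⇒ m₂ = 43.85938
Σ(xᵢ − x̄)⁴ = 82730.4004 ⇒ m₄ = 10341.30005
m₂² = 1923.64478
β₂ = m₄/m₂² = 10341.30005 / 1923.64478 ≈ 5.3759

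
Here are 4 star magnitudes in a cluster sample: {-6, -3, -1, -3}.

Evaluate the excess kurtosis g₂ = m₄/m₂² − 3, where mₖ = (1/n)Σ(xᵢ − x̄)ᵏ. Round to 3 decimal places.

-0.962

x̄ = -3.2500
Σ(xᵢ − x̄)² = 12.7500 ⇒ m₂ = 3.18750
Σ(xᵢ − x̄)⁴ = 82.8281 ⇒ m₄ = 20.70703
m₂² = 10.16016
g₂ = m₄/m₂² − 3 = 2.03806 − 3 ≈ -0.962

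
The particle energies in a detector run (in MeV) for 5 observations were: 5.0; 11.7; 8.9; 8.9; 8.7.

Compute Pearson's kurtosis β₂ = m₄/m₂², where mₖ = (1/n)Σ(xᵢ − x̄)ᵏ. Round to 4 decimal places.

x̄ = 8.6400
Σ(xᵢ − x̄)² = 22.7520 ⇒ m₂ = 4.55040
Σ(xᵢ − x̄)⁴ = 263.2381 ⇒ m₄ = 52.64761
m₂² = 20.70614
β₂ = m₄/m₂² = 52.64761 / 20.70614 ≈ 2.5426

2.5426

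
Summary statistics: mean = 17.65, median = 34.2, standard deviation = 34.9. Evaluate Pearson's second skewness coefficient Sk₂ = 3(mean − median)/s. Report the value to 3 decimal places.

Sk₂ = 3(17.65 − 34.2) / 34.9 = 3 × -16.5500 / 34.9
    = -49.6500 / 34.9 ≈ -1.423

-1.423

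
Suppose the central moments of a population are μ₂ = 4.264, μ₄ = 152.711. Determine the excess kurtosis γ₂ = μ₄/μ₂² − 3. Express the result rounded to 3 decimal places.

5.399

μ₂² = 4.264² = 18.18170
μ₄/μ₂² = 152.711 / 18.18170 = 8.39916
γ₂ = 8.39916 − 3 ≈ 5.399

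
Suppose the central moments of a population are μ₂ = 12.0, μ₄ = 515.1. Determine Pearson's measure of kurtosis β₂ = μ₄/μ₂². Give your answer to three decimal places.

μ₂² = 12.0² = 144.00000
μ₄/μ₂² = 515.1 / 144.00000 = 3.57708
β₂ ≈ 3.577

3.577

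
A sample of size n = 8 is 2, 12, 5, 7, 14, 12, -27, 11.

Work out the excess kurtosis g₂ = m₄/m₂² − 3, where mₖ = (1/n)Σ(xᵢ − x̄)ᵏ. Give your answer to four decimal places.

2.1246

x̄ = 4.5000
Σ(xᵢ − x̄)² = 1250.0000 ⇒ m₂ = 156.25000
Σ(xᵢ − x̄)⁴ = 1000896.5000 ⇒ m₄ = 125112.06250
m₂² = 24414.06250
g₂ = m₄/m₂² − 3 = 5.12459 − 3 ≈ 2.1246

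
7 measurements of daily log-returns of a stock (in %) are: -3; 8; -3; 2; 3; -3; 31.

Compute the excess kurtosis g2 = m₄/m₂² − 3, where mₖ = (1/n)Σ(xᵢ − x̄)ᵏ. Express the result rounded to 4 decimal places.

x̄ = 5.0000
Σ(xᵢ − x̄)² = 890.0000 ⇒ m₂ = 127.14286
Σ(xᵢ − x̄)⁴ = 469442.0000 ⇒ m₄ = 67063.14286
m₂² = 16165.30612
g2 = m₄/m₂² − 3 = 4.14858 − 3 ≈ 1.1486

1.1486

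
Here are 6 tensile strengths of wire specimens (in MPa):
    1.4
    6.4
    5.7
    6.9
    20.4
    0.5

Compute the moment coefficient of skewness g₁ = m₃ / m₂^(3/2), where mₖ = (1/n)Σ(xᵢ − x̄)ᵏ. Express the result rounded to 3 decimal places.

x̄ = (1.4 + 6.4 + 5.7 + 6.9 + 20.4 + 0.5) / 6 = 6.8833
deviations (xᵢ − x̄): -5.4833, -0.4833, -1.1833, 0.0167, 13.5167, -6.3833
Σ(xᵢ − x̄)² = 255.1483 ⇒ m₂ = 255.1483/6 = 42.52472
Σ(xᵢ − x̄)³ = 2042.7604 ⇒ m₃ = 2042.7604/6 = 340.46007
m₂^(3/2) = 42.52472^(1.5) = 277.30789
g₁ = m₃ / m₂^(3/2) = 340.46007 / 277.30789 ≈ 1.228

1.228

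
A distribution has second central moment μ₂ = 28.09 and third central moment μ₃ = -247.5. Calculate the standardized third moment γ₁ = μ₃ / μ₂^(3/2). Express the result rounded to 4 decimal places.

-1.6624

σ = √μ₂ = √28.09 = 5.30000
σ³ = μ₂^(3/2) = 148.87700
γ₁ = μ₃/σ³ = -247.5 / 148.87700 ≈ -1.6624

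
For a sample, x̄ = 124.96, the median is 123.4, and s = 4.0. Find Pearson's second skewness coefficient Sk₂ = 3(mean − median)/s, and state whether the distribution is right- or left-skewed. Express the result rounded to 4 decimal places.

1.1700, right-skewed

Sk₂ = 3(124.96 − 123.4) / 4.0 = 3 × 1.5600 / 4.0
    = 4.6800 / 4.0 ≈ 1.1700
Sk₂ > 0 ⇒ mean > median ⇒ right-skewed (positive skew).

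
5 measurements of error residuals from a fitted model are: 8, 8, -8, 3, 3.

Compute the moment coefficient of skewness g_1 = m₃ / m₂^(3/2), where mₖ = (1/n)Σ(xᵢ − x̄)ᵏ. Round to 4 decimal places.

x̄ = (8 + 8 - 8 + 3 + 3) / 5 = 2.8000
deviations (xᵢ − x̄): 5.2000, 5.2000, -10.8000, 0.2000, 0.2000
Σ(xᵢ − x̄)² = 170.8000 ⇒ m₂ = 170.8000/5 = 34.16000
Σ(xᵢ − x̄)³ = -978.4800 ⇒ m₃ = -978.4800/5 = -195.69600
m₂^(3/2) = 34.16000^(1.5) = 199.65344
g_1 = m₃ / m₂^(3/2) = -195.69600 / 199.65344 ≈ -0.9802

-0.9802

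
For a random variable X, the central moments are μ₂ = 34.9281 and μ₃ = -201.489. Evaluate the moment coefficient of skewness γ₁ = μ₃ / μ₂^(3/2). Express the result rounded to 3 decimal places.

-0.976

σ = √μ₂ = √34.9281 = 5.91000
σ³ = μ₂^(3/2) = 206.42507
γ₁ = μ₃/σ³ = -201.489 / 206.42507 ≈ -0.976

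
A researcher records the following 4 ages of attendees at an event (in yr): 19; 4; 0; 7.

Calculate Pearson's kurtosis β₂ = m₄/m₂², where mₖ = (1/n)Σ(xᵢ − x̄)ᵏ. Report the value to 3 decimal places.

x̄ = 7.5000
Σ(xᵢ − x̄)² = 201.0000 ⇒ m₂ = 50.25000
Σ(xᵢ − x̄)⁴ = 20804.2500 ⇒ m₄ = 5201.06250
m₂² = 2525.06250
β₂ = m₄/m₂² = 5201.06250 / 2525.06250 ≈ 2.060

2.060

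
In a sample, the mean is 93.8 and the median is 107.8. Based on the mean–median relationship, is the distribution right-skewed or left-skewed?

left-skewed

mean − median = 93.8 − 107.8 = -14.0
mean < median ⇒ the longer tail is on the left ⇒ left-skewed (negatively skewed).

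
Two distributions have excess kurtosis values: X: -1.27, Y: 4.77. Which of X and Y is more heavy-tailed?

Y

Higher excess kurtosis ⇒ heavier tails relative to the normal distribution.
-1.27 vs 4.77: the larger is 4.77, so Y has heavier tails. (Y is leptokurtic — heavier-than-normal tails; the other is platykurtic.)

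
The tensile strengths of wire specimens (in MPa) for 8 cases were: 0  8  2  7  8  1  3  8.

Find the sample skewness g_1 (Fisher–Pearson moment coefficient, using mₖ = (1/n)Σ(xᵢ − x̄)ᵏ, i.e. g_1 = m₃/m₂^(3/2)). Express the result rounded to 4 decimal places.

-0.1481

x̄ = (0 + 8 + 2 + 7 + 8 + 1 + 3 + 8) / 8 = 4.6250
deviations (xᵢ − x̄): -4.6250, 3.3750, -2.6250, 2.3750, 3.3750, -3.6250, -1.6250, 3.3750
Σ(xᵢ − x̄)² = 83.8750 ⇒ m₂ = 83.8750/8 = 10.48438
Σ(xᵢ − x̄)³ = -40.2188 ⇒ m₃ = -40.2188/8 = -5.02734
m₂^(3/2) = 10.48438^(1.5) = 33.94797
g_1 = m₃ / m₂^(3/2) = -5.02734 / 33.94797 ≈ -0.1481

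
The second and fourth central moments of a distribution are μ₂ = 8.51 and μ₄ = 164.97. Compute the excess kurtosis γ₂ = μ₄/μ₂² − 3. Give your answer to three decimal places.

-0.722

μ₂² = 8.51² = 72.42010
μ₄/μ₂² = 164.97 / 72.42010 = 2.27796
γ₂ = 2.27796 − 3 ≈ -0.722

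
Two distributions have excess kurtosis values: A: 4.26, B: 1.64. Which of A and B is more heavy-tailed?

A

Higher excess kurtosis ⇒ heavier tails relative to the normal distribution.
4.26 vs 1.64: the larger is 4.26, so A has heavier tails.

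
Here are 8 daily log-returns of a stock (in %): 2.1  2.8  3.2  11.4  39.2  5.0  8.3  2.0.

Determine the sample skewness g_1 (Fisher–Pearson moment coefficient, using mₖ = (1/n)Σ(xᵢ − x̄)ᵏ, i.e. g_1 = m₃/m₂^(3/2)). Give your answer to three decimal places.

x̄ = (2.1 + 2.8 + 3.2 + 11.4 + 39.2 + 5.0 + 8.3 + 2.0) / 8 = 9.2500
deviations (xᵢ − x̄): -7.1500, -6.4500, -6.0500, 2.1500, 29.9500, -4.2500, -0.9500, -7.2500
Σ(xᵢ − x̄)² = 1102.4800 ⇒ m₂ = 1102.4800/8 = 137.81000
Σ(xᵢ − x̄)³ = 25561.1550 ⇒ m₃ = 25561.1550/8 = 3195.14438
m₂^(3/2) = 137.81000^(1.5) = 1617.78610
g_1 = m₃ / m₂^(3/2) = 3195.14438 / 1617.78610 ≈ 1.975

1.975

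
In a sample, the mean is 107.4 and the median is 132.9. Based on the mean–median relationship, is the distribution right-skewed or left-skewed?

mean − median = 107.4 − 132.9 = -25.5
mean < median ⇒ the longer tail is on the left ⇒ left-skewed (negatively skewed).

left-skewed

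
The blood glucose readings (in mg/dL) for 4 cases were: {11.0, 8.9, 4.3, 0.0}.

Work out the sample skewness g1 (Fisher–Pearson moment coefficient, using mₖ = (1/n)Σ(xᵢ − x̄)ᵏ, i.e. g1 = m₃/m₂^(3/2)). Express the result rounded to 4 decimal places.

-0.2680

x̄ = (11.0 + 8.9 + 4.3 + 0.0) / 4 = 6.0500
deviations (xᵢ − x̄): 4.9500, 2.8500, -1.7500, -6.0500
Σ(xᵢ − x̄)² = 72.2900 ⇒ m₂ = 72.2900/4 = 18.07250
Σ(xᵢ − x̄)³ = -82.3680 ⇒ m₃ = -82.3680/4 = -20.59200
m₂^(3/2) = 18.07250^(1.5) = 76.82938
g1 = m₃ / m₂^(3/2) = -20.59200 / 76.82938 ≈ -0.2680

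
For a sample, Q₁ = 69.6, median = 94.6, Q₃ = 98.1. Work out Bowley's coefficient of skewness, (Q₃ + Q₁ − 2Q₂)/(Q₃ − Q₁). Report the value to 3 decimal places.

-0.754

numerator: Q₃ + Q₁ − 2Q₂ = 98.1 + 69.6 − 2×94.6 = -21.5000
denominator: Q₃ − Q₁ = 98.1 − 69.6 = 28.5000
Bowley skewness = -21.5000 / 28.5000 ≈ -0.754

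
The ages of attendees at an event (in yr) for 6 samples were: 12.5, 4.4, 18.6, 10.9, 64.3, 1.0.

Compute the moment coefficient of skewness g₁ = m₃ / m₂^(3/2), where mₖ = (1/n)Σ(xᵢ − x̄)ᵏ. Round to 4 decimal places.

x̄ = (12.5 + 4.4 + 18.6 + 10.9 + 64.3 + 1.0) / 6 = 18.6167
deviations (xᵢ − x̄): -6.1167, -14.2167, -0.0167, -7.7167, 45.6833, -17.6167
Σ(xᵢ − x̄)² = 2696.3883 ⇒ m₂ = 2696.3883/6 = 449.39806
Σ(xᵢ − x̄)³ = 86310.5956 ⇒ m₃ = 86310.5956/6 = 14385.09926
m₂^(3/2) = 449.39806^(1.5) = 9526.79420
g₁ = m₃ / m₂^(3/2) = 14385.09926 / 9526.79420 ≈ 1.5100

1.5100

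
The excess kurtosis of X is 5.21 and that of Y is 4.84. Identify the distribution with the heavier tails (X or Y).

Higher excess kurtosis ⇒ heavier tails relative to the normal distribution.
5.21 vs 4.84: the larger is 5.21, so X has heavier tails.

X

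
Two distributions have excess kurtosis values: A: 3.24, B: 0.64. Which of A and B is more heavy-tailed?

A

Higher excess kurtosis ⇒ heavier tails relative to the normal distribution.
3.24 vs 0.64: the larger is 3.24, so A has heavier tails.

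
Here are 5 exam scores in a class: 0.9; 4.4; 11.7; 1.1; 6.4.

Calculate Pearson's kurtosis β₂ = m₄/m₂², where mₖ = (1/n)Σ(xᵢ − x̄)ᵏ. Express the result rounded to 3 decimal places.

x̄ = 4.9000
Σ(xᵢ − x̄)² = 79.1800 ⇒ m₂ = 15.83600
Σ(xᵢ − x̄)⁴ = 2607.7762 ⇒ m₄ = 521.55524
m₂² = 250.77890
β₂ = m₄/m₂² = 521.55524 / 250.77890 ≈ 2.080

2.080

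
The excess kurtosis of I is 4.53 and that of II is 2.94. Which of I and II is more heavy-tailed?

Higher excess kurtosis ⇒ heavier tails relative to the normal distribution.
4.53 vs 2.94: the larger is 4.53, so I has heavier tails.

I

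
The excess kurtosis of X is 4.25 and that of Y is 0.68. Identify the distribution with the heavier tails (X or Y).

X

Higher excess kurtosis ⇒ heavier tails relative to the normal distribution.
4.25 vs 0.68: the larger is 4.25, so X has heavier tails.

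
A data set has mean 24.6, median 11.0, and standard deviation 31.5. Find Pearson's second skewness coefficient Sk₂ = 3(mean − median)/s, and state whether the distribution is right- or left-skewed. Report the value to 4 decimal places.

Sk₂ = 3(24.6 − 11.0) / 31.5 = 3 × 13.6000 / 31.5
    = 40.8000 / 31.5 ≈ 1.2952
Sk₂ > 0 ⇒ mean > median ⇒ right-skewed (positive skew).

1.2952, right-skewed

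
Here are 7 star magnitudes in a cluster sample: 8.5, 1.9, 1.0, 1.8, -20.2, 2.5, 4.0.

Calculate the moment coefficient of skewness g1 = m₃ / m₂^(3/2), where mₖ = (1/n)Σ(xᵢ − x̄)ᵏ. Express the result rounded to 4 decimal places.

x̄ = (8.5 + 1.9 + 1.0 + 1.8 - 20.2 + 2.5 + 4.0) / 7 = -0.0714
deviations (xᵢ − x̄): 8.5714, 1.9714, 1.0714, 1.8714, -20.1286, 2.5714, 4.0714
Σ(xᵢ − x̄)² = 510.3543 ⇒ m₂ = 510.3543/7 = 72.90776
Σ(xᵢ − x̄)³ = -7425.6028 ⇒ m₃ = -7425.6028/7 = -1060.80040
m₂^(3/2) = 72.90776^(1.5) = 622.53044
g1 = m₃ / m₂^(3/2) = -1060.80040 / 622.53044 ≈ -1.7040

-1.7040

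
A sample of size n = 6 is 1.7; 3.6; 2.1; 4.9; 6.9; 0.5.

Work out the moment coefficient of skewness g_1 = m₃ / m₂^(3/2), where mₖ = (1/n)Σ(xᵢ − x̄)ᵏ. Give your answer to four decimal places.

0.4152

x̄ = (1.7 + 3.6 + 2.1 + 4.9 + 6.9 + 0.5) / 6 = 3.2833
deviations (xᵢ − x̄): -1.5833, 0.3167, -1.1833, 1.6167, 3.6167, -2.7833
Σ(xᵢ − x̄)² = 27.4483 ⇒ m₂ = 27.4483/6 = 4.57472
Σ(xᵢ − x̄)³ = 24.3754 ⇒ m₃ = 24.3754/6 = 4.06257
m₂^(3/2) = 4.57472^(1.5) = 9.78469
g_1 = m₃ / m₂^(3/2) = 4.06257 / 9.78469 ≈ 0.4152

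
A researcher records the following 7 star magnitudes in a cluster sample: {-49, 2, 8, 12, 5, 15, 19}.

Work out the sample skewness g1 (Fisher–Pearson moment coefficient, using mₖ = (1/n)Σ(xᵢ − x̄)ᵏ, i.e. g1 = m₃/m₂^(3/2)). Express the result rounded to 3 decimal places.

x̄ = (-49 + 2 + 8 + 12 + 5 + 15 + 19) / 7 = 1.7143
deviations (xᵢ − x̄): -50.7143, 0.2857, 6.2857, 10.2857, 3.2857, 13.2857, 17.2857
Σ(xᵢ − x̄)² = 3203.4286 ⇒ m₂ = 3203.4286/7 = 457.63265
Σ(xᵢ − x̄)³ = -121552.0408 ⇒ m₃ = -121552.0408/7 = -17364.57726
m₂^(3/2) = 457.63265^(1.5) = 9789.83804
g1 = m₃ / m₂^(3/2) = -17364.57726 / 9789.83804 ≈ -1.774

-1.774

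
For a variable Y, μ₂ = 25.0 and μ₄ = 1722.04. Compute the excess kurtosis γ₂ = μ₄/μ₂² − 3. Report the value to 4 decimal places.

μ₂² = 25.0² = 625.00000
μ₄/μ₂² = 1722.04 / 625.00000 = 2.75526
γ₂ = 2.75526 − 3 ≈ -0.2447

-0.2447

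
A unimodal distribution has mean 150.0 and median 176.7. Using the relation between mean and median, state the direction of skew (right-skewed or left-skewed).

mean − median = 150.0 − 176.7 = -26.7
mean < median ⇒ the longer tail is on the left ⇒ left-skewed (negatively skewed).

left-skewed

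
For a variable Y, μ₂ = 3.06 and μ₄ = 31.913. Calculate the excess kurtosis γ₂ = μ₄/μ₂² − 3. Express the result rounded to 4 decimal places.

0.4082

μ₂² = 3.06² = 9.36360
μ₄/μ₂² = 31.913 / 9.36360 = 3.40820
γ₂ = 3.40820 − 3 ≈ 0.4082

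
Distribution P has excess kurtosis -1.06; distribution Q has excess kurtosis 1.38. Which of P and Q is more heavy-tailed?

Q

Higher excess kurtosis ⇒ heavier tails relative to the normal distribution.
-1.06 vs 1.38: the larger is 1.38, so Q has heavier tails. (Q is leptokurtic — heavier-than-normal tails; the other is platykurtic.)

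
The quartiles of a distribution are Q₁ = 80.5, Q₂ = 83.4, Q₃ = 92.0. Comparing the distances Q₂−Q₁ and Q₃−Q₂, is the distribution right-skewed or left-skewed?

right-skewed

Q₂ − Q₁ = 2.9;  Q₃ − Q₂ = 8.6
Q₃ − Q₂ > Q₂ − Q₁ ⇒ the upper half is more spread out ⇒ right-skewed.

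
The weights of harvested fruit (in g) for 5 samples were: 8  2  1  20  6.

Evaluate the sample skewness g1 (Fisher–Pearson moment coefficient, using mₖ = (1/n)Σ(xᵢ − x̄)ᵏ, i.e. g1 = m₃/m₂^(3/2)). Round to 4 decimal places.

x̄ = (8 + 2 + 1 + 20 + 6) / 5 = 7.4000
deviations (xᵢ − x̄): 0.6000, -5.4000, -6.4000, 12.6000, -1.4000
Σ(xᵢ − x̄)² = 231.2000 ⇒ m₂ = 231.2000/5 = 46.24000
Σ(xᵢ − x̄)³ = 1578.2400 ⇒ m₃ = 1578.2400/5 = 315.64800
m₂^(3/2) = 46.24000^(1.5) = 314.43200
g1 = m₃ / m₂^(3/2) = 315.64800 / 314.43200 ≈ 1.0039

1.0039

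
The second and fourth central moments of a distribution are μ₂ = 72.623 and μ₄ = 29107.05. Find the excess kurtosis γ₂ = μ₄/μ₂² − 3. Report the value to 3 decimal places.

2.519

μ₂² = 72.623² = 5274.10013
μ₄/μ₂² = 29107.05 / 5274.10013 = 5.51887
γ₂ = 5.51887 − 3 ≈ 2.519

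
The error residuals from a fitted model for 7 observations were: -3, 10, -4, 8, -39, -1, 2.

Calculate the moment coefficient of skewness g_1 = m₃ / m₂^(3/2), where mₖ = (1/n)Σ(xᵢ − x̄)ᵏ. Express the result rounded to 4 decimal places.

x̄ = (-3 + 10 - 4 + 8 - 39 - 1 + 2) / 7 = -3.8571
deviations (xᵢ − x̄): 0.8571, 13.8571, -0.1429, 11.8571, -35.1429, 2.8571, 5.8571
Σ(xᵢ − x̄)² = 1610.8571 ⇒ m₂ = 1610.8571/7 = 230.12245
Σ(xᵢ − x̄)³ = -38849.3878 ⇒ m₃ = -38849.3878/7 = -5549.91254
m₂^(3/2) = 230.12245^(1.5) = 3490.90862
g_1 = m₃ / m₂^(3/2) = -5549.91254 / 3490.90862 ≈ -1.5898

-1.5898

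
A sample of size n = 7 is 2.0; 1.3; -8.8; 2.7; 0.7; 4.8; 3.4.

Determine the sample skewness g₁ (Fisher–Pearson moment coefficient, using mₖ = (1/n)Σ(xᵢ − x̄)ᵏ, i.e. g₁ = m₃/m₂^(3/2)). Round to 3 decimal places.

-1.647

x̄ = (2.0 + 1.3 - 8.8 + 2.7 + 0.7 + 4.8 + 3.4) / 7 = 0.8714
deviations (xᵢ − x̄): 1.1286, 0.4286, -9.6714, 1.8286, -0.1714, 3.9286, 2.5286
Σ(xᵢ − x̄)² = 120.1943 ⇒ m₂ = 120.1943/7 = 17.17061
Σ(xᵢ − x̄)³ = -820.2075 ⇒ m₃ = -820.2075/7 = -117.17250
m₂^(3/2) = 17.17061^(1.5) = 71.15062
g₁ = m₃ / m₂^(3/2) = -117.17250 / 71.15062 ≈ -1.647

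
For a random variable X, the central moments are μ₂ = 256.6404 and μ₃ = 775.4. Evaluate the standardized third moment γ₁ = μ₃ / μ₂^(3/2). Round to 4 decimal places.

σ = √μ₂ = √256.6404 = 16.02000
σ³ = μ₂^(3/2) = 4111.37921
γ₁ = μ₃/σ³ = 775.4 / 4111.37921 ≈ 0.1886

0.1886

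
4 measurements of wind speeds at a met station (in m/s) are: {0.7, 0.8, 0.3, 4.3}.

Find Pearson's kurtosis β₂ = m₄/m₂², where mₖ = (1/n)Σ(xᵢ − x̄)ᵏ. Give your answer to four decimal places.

x̄ = 1.5250
Σ(xᵢ − x̄)² = 10.4075 ⇒ m₂ = 2.60187
Σ(xᵢ − x̄)⁴ = 62.2910 ⇒ m₄ = 15.57276
m₂² = 6.76975
β₂ = m₄/m₂² = 15.57276 / 6.76975 ≈ 2.3003

2.3003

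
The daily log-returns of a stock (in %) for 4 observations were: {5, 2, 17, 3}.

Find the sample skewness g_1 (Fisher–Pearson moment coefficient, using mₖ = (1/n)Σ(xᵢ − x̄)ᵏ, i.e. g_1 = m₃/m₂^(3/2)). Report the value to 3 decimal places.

1.047

x̄ = (5 + 2 + 17 + 3) / 4 = 6.7500
deviations (xᵢ − x̄): -1.7500, -4.7500, 10.2500, -3.7500
Σ(xᵢ − x̄)² = 144.7500 ⇒ m₂ = 144.7500/4 = 36.18750
Σ(xᵢ − x̄)³ = 911.6250 ⇒ m₃ = 911.6250/4 = 227.90625
m₂^(3/2) = 36.18750^(1.5) = 217.68970
g_1 = m₃ / m₂^(3/2) = 227.90625 / 217.68970 ≈ 1.047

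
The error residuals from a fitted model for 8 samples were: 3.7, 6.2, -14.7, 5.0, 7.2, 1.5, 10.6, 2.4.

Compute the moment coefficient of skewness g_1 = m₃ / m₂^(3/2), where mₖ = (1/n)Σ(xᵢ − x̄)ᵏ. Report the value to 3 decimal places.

-1.620

x̄ = (3.7 + 6.2 - 14.7 + 5.0 + 7.2 + 1.5 + 10.6 + 2.4) / 8 = 2.7375
deviations (xᵢ − x̄): 0.9625, 3.4625, -17.4375, 2.2625, 4.4625, -1.2375, 7.8625, -0.3375
Σ(xᵢ − x̄)² = 405.4788 ⇒ m₂ = 405.4788/8 = 50.68484
Σ(xᵢ − x̄)³ = -4675.1898 ⇒ m₃ = -4675.1898/8 = -584.39872
m₂^(3/2) = 50.68484^(1.5) = 360.84207
g_1 = m₃ / m₂^(3/2) = -584.39872 / 360.84207 ≈ -1.620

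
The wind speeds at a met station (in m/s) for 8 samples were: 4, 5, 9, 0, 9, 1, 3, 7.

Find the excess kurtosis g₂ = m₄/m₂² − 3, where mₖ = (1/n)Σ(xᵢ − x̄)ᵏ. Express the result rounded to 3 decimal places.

-1.320

x̄ = 4.7500
Σ(xᵢ − x̄)² = 81.5000 ⇒ m₂ = 10.18750
Σ(xᵢ − x̄)⁴ = 1394.6563 ⇒ m₄ = 174.33203
m₂² = 103.78516
g₂ = m₄/m₂² − 3 = 1.67974 − 3 ≈ -1.320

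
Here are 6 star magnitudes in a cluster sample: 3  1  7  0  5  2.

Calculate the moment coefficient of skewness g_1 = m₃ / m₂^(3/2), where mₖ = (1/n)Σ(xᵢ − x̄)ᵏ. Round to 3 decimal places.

0.445

x̄ = (3 + 1 + 7 + 0 + 5 + 2) / 6 = 3.0000
deviations (xᵢ − x̄): 0.0000, -2.0000, 4.0000, -3.0000, 2.0000, -1.0000
Σ(xᵢ − x̄)² = 34.0000 ⇒ m₂ = 34.0000/6 = 5.66667
Σ(xᵢ − x̄)³ = 36.0000 ⇒ m₃ = 36.0000/6 = 6.00000
m₂^(3/2) = 5.66667^(1.5) = 13.48936
g_1 = m₃ / m₂^(3/2) = 6.00000 / 13.48936 ≈ 0.445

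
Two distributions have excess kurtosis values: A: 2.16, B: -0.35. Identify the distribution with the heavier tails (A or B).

Higher excess kurtosis ⇒ heavier tails relative to the normal distribution.
2.16 vs -0.35: the larger is 2.16, so A has heavier tails. (A is leptokurtic — heavier-than-normal tails; the other is platykurtic.)

A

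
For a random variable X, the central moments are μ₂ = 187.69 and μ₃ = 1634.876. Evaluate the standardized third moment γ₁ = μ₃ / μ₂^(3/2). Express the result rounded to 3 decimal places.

σ = √μ₂ = √187.69 = 13.70000
σ³ = μ₂^(3/2) = 2571.35300
γ₁ = μ₃/σ³ = 1634.876 / 2571.35300 ≈ 0.636

0.636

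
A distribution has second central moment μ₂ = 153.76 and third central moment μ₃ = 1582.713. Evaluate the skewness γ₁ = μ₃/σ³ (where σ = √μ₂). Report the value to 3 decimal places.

0.830

σ = √μ₂ = √153.76 = 12.40000
σ³ = μ₂^(3/2) = 1906.62400
γ₁ = μ₃/σ³ = 1582.713 / 1906.62400 ≈ 0.830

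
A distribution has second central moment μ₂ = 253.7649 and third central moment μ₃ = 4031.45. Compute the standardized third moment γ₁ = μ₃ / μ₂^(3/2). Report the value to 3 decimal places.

σ = √μ₂ = √253.7649 = 15.93000
σ³ = μ₂^(3/2) = 4042.47486
γ₁ = μ₃/σ³ = 4031.45 / 4042.47486 ≈ 0.997

0.997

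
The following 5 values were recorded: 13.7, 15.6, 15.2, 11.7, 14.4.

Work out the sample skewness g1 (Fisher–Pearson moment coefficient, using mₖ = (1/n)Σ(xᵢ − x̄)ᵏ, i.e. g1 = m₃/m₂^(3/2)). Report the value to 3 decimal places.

-0.746

x̄ = (13.7 + 15.6 + 15.2 + 11.7 + 14.4) / 5 = 14.1200
deviations (xᵢ − x̄): -0.4200, 1.4800, 1.0800, -2.4200, 0.2800
Σ(xᵢ − x̄)² = 9.4680 ⇒ m₂ = 9.4680/5 = 1.89360
Σ(xᵢ − x̄)³ = -9.7231 ⇒ m₃ = -9.7231/5 = -1.94462
m₂^(3/2) = 1.89360^(1.5) = 2.60575
g1 = m₃ / m₂^(3/2) = -1.94462 / 2.60575 ≈ -0.746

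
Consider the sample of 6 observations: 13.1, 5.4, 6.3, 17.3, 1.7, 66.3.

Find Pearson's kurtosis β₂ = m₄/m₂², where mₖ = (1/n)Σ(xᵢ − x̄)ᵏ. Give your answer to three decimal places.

x̄ = 18.3500
Σ(xᵢ − x̄)² = 2917.9950 ⇒ m₂ = 486.33250
Σ(xᵢ − x̄)⁴ = 5413153.2519 ⇒ m₄ = 902192.20866
m₂² = 236519.30056
β₂ = m₄/m₂² = 902192.20866 / 236519.30056 ≈ 3.814

3.814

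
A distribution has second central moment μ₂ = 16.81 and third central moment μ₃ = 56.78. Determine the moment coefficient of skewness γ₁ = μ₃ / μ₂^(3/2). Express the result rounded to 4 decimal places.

σ = √μ₂ = √16.81 = 4.10000
σ³ = μ₂^(3/2) = 68.92100
γ₁ = μ₃/σ³ = 56.78 / 68.92100 ≈ 0.8238

0.8238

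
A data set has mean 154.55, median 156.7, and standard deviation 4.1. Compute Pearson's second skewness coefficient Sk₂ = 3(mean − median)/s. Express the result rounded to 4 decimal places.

-1.5732

Sk₂ = 3(154.55 − 156.7) / 4.1 = 3 × -2.1500 / 4.1
    = -6.4500 / 4.1 ≈ -1.5732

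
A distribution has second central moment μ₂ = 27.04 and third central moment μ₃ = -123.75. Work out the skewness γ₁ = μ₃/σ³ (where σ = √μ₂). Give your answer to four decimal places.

σ = √μ₂ = √27.04 = 5.20000
σ³ = μ₂^(3/2) = 140.60800
γ₁ = μ₃/σ³ = -123.75 / 140.60800 ≈ -0.8801

-0.8801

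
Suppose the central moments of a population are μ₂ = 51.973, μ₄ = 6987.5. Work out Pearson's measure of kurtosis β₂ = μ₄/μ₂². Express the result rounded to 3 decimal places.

μ₂² = 51.973² = 2701.19273
μ₄/μ₂² = 6987.5 / 2701.19273 = 2.58682
β₂ ≈ 2.587

2.587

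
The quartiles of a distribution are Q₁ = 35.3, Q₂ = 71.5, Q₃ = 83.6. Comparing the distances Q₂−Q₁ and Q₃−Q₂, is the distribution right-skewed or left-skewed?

left-skewed

Q₂ − Q₁ = 36.2;  Q₃ − Q₂ = 12.1
Q₂ − Q₁ > Q₃ − Q₂ ⇒ the lower half is more spread out ⇒ left-skewed.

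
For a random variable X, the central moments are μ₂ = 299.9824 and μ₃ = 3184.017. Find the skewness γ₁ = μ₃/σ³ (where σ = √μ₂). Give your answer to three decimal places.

σ = √μ₂ = √299.9824 = 17.32000
σ³ = μ₂^(3/2) = 5195.69517
γ₁ = μ₃/σ³ = 3184.017 / 5195.69517 ≈ 0.613

0.613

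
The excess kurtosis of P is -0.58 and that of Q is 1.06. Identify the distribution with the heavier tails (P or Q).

Q

Higher excess kurtosis ⇒ heavier tails relative to the normal distribution.
-0.58 vs 1.06: the larger is 1.06, so Q has heavier tails. (Q is leptokurtic — heavier-than-normal tails; the other is platykurtic.)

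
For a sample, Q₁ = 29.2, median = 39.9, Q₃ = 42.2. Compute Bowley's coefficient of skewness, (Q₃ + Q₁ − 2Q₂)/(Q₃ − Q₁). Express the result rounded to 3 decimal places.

numerator: Q₃ + Q₁ − 2Q₂ = 42.2 + 29.2 − 2×39.9 = -8.4000
denominator: Q₃ − Q₁ = 42.2 − 29.2 = 13.0000
Bowley skewness = -8.4000 / 13.0000 ≈ -0.646

-0.646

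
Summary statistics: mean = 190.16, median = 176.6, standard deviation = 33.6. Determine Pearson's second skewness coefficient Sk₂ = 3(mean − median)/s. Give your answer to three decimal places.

1.211

Sk₂ = 3(190.16 − 176.6) / 33.6 = 3 × 13.5600 / 33.6
    = 40.6800 / 33.6 ≈ 1.211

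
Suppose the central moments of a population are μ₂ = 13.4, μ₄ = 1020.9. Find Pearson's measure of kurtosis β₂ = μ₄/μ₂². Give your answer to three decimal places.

μ₂² = 13.4² = 179.56000
μ₄/μ₂² = 1020.9 / 179.56000 = 5.68556
β₂ ≈ 5.686

5.686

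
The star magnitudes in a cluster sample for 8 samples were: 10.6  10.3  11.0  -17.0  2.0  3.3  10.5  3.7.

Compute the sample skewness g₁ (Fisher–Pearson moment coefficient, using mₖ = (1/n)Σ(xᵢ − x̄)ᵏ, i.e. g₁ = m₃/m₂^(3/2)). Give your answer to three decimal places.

-1.591

x̄ = (10.6 + 10.3 + 11.0 - 17.0 + 2.0 + 3.3 + 10.5 + 3.7) / 8 = 4.3000
deviations (xᵢ − x̄): 6.3000, 6.0000, 6.7000, -21.3000, -2.3000, -1.0000, 6.2000, -0.6000
Σ(xᵢ − x̄)² = 619.3600 ⇒ m₂ = 619.3600/8 = 77.42000
Σ(xᵢ − x̄)³ = -8671.8420 ⇒ m₃ = -8671.8420/8 = -1083.98025
m₂^(3/2) = 77.42000^(1.5) = 681.20802
g₁ = m₃ / m₂^(3/2) = -1083.98025 / 681.20802 ≈ -1.591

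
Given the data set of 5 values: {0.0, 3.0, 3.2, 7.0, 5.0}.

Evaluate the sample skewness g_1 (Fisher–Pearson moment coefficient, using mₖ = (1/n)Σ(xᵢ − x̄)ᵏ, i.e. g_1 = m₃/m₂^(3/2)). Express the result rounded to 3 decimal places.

-0.130

x̄ = (0.0 + 3.0 + 3.2 + 7.0 + 5.0) / 5 = 3.6400
deviations (xᵢ − x̄): -3.6400, -0.6400, -0.4400, 3.3600, 1.3600
Σ(xᵢ − x̄)² = 26.9920 ⇒ m₂ = 26.9920/5 = 5.39840
Σ(xᵢ − x̄)³ = -8.1274 ⇒ m₃ = -8.1274/5 = -1.62547
m₂^(3/2) = 5.39840^(1.5) = 12.54289
g_1 = m₃ / m₂^(3/2) = -1.62547 / 12.54289 ≈ -0.130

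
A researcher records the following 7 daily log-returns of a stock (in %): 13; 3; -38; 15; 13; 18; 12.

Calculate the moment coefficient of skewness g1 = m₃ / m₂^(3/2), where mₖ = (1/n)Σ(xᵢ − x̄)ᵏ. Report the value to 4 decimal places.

-1.8228

x̄ = (13 + 3 - 38 + 15 + 13 + 18 + 12) / 7 = 5.1429
deviations (xᵢ − x̄): 7.8571, -2.1429, -43.1429, 9.8571, 7.8571, 12.8571, 6.8571
Σ(xᵢ − x̄)² = 2298.8571 ⇒ m₂ = 2298.8571/7 = 328.40816
Σ(xᵢ − x̄)³ = -75936.2449 ⇒ m₃ = -75936.2449/7 = -10848.03499
m₂^(3/2) = 328.40816^(1.5) = 5951.42433
g1 = m₃ / m₂^(3/2) = -10848.03499 / 5951.42433 ≈ -1.8228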